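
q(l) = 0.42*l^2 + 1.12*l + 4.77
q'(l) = 0.84*l + 1.12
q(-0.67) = 4.21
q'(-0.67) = 0.56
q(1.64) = 7.74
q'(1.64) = 2.50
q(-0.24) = 4.53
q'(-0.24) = 0.92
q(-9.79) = 34.06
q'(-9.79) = -7.10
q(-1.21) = 4.03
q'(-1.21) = 0.10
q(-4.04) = 7.10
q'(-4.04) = -2.27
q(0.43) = 5.33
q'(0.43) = 1.48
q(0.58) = 5.56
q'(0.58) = 1.61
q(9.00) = 48.87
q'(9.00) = 8.68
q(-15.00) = 82.47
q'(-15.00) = -11.48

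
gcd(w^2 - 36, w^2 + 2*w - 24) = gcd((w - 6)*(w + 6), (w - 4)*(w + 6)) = w + 6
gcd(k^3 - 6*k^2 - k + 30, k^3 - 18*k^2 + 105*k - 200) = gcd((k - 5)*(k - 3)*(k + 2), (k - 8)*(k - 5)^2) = k - 5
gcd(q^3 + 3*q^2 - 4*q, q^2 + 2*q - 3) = q - 1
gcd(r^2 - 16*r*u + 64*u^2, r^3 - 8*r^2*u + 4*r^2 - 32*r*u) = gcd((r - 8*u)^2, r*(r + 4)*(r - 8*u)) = r - 8*u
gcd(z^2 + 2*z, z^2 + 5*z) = z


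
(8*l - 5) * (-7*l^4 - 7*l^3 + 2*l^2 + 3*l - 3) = -56*l^5 - 21*l^4 + 51*l^3 + 14*l^2 - 39*l + 15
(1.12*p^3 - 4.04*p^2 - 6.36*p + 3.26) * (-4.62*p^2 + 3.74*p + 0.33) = -5.1744*p^5 + 22.8536*p^4 + 14.6432*p^3 - 40.1808*p^2 + 10.0936*p + 1.0758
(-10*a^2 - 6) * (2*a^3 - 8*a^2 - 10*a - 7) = -20*a^5 + 80*a^4 + 88*a^3 + 118*a^2 + 60*a + 42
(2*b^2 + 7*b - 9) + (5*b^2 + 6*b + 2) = 7*b^2 + 13*b - 7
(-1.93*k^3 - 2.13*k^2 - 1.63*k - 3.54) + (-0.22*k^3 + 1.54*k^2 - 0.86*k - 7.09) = -2.15*k^3 - 0.59*k^2 - 2.49*k - 10.63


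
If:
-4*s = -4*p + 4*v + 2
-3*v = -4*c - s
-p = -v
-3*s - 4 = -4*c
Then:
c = 5/8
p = 2/3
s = -1/2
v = 2/3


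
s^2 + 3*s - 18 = (s - 3)*(s + 6)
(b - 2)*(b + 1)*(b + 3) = b^3 + 2*b^2 - 5*b - 6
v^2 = v^2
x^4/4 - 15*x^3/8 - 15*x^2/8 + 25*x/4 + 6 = (x/4 + 1/4)*(x - 8)*(x - 2)*(x + 3/2)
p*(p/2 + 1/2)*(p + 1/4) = p^3/2 + 5*p^2/8 + p/8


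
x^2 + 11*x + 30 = (x + 5)*(x + 6)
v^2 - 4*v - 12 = (v - 6)*(v + 2)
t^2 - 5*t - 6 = (t - 6)*(t + 1)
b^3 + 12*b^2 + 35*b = b*(b + 5)*(b + 7)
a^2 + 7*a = a*(a + 7)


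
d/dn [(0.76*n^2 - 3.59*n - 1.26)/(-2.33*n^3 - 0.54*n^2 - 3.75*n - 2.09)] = (1.7708*n^4 - 16.7294*n^3 - 13.596*n^2 - 4.5376*n + 2.7781)/(5.4289*n^6 + 2.5164*n^5 + 17.7666*n^4 + 13.7894*n^3 + 16.3197*n^2 + 15.675*n + 4.3681)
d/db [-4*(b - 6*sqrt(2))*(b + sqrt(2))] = -8*b + 20*sqrt(2)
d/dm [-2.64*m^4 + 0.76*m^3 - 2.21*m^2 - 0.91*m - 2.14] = -10.56*m^3 + 2.28*m^2 - 4.42*m - 0.91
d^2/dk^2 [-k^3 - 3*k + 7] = -6*k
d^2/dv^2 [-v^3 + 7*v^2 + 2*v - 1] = 14 - 6*v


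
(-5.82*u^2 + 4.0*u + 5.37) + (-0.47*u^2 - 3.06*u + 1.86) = -6.29*u^2 + 0.94*u + 7.23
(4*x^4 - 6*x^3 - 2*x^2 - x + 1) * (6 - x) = -4*x^5 + 30*x^4 - 34*x^3 - 11*x^2 - 7*x + 6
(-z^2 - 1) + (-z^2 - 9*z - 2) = -2*z^2 - 9*z - 3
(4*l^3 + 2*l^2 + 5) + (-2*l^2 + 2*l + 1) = 4*l^3 + 2*l + 6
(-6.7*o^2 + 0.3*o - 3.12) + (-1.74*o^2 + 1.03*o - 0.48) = -8.44*o^2 + 1.33*o - 3.6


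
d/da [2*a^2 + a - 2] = 4*a + 1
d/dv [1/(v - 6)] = -1/(v - 6)^2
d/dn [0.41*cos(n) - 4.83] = -0.41*sin(n)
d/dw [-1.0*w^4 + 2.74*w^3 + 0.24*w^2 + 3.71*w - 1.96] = -4.0*w^3 + 8.22*w^2 + 0.48*w + 3.71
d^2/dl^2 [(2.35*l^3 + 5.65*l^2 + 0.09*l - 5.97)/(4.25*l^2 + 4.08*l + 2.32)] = (5.6843418860808e-14*l^5 - 160.79467*l^3 - 847.78779*l^2 - 550.55136*l - 21.912304)/(76.765625*l^6 + 221.085*l^5 + 337.9566*l^4 + 309.290112*l^3 + 184.484544*l^2 + 65.880576*l + 12.487168)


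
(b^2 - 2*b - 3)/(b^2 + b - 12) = (b + 1)/(b + 4)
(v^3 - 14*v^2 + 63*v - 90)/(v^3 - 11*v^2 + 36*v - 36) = (v - 5)/(v - 2)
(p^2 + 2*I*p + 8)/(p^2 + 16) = (p - 2*I)/(p - 4*I)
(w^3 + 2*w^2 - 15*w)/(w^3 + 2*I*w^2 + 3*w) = (w^2 + 2*w - 15)/(w^2 + 2*I*w + 3)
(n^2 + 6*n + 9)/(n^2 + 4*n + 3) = (n + 3)/(n + 1)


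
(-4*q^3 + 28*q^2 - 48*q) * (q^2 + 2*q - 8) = -4*q^5 + 20*q^4 + 40*q^3 - 320*q^2 + 384*q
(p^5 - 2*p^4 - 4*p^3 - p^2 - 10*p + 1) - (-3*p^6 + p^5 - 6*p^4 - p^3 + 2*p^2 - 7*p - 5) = 3*p^6 + 4*p^4 - 3*p^3 - 3*p^2 - 3*p + 6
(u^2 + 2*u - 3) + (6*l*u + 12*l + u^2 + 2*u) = 6*l*u + 12*l + 2*u^2 + 4*u - 3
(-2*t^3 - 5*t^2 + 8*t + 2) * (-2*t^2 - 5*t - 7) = 4*t^5 + 20*t^4 + 23*t^3 - 9*t^2 - 66*t - 14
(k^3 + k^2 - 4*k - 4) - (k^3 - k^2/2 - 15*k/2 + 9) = 3*k^2/2 + 7*k/2 - 13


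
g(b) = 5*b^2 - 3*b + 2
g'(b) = 10*b - 3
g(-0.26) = 3.12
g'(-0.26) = -5.60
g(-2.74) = 47.76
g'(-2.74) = -30.40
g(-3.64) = 79.17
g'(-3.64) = -39.40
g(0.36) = 1.57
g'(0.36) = 0.60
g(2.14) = 18.48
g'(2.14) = 18.40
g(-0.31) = 3.41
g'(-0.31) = -6.10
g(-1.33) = 14.83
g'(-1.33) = -16.30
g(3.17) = 42.73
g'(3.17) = 28.70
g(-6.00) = 200.00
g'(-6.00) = -63.00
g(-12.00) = 758.00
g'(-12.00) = -123.00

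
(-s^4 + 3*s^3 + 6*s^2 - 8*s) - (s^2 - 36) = -s^4 + 3*s^3 + 5*s^2 - 8*s + 36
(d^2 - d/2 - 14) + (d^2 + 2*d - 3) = 2*d^2 + 3*d/2 - 17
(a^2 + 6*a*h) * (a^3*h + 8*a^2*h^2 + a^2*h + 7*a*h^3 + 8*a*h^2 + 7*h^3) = a^5*h + 14*a^4*h^2 + a^4*h + 55*a^3*h^3 + 14*a^3*h^2 + 42*a^2*h^4 + 55*a^2*h^3 + 42*a*h^4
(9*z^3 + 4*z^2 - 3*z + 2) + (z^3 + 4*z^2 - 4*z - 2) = 10*z^3 + 8*z^2 - 7*z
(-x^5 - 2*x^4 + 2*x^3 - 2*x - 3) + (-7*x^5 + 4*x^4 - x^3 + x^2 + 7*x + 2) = -8*x^5 + 2*x^4 + x^3 + x^2 + 5*x - 1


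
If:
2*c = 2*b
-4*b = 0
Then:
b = 0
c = 0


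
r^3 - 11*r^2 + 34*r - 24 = (r - 6)*(r - 4)*(r - 1)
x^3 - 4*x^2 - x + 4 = (x - 4)*(x - 1)*(x + 1)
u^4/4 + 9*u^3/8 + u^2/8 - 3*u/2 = u*(u/4 + 1)*(u - 1)*(u + 3/2)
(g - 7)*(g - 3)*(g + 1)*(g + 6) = g^4 - 3*g^3 - 43*g^2 + 87*g + 126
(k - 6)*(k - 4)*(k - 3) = k^3 - 13*k^2 + 54*k - 72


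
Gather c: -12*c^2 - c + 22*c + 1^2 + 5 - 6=-12*c^2 + 21*c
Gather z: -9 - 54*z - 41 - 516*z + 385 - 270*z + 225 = 560 - 840*z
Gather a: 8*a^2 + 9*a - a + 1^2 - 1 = 8*a^2 + 8*a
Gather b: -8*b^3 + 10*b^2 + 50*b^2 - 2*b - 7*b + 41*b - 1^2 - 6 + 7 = -8*b^3 + 60*b^2 + 32*b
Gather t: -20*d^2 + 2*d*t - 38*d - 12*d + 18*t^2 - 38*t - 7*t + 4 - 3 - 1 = -20*d^2 - 50*d + 18*t^2 + t*(2*d - 45)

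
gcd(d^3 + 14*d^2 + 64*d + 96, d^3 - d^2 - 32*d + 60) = d + 6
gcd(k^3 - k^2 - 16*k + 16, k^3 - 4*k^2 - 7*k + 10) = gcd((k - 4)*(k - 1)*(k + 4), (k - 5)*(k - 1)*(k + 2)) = k - 1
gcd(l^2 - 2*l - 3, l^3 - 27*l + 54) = l - 3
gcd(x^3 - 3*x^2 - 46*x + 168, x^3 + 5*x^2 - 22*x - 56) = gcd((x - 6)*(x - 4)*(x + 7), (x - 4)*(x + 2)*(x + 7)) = x^2 + 3*x - 28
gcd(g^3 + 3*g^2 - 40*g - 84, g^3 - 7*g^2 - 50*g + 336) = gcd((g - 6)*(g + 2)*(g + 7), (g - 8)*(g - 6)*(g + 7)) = g^2 + g - 42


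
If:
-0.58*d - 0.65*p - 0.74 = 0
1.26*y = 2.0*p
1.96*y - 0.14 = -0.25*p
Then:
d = -1.32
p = 0.04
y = 0.07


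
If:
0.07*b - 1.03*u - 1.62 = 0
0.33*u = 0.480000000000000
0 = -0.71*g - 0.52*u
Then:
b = 44.55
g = -1.07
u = 1.45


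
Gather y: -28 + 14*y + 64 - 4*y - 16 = 10*y + 20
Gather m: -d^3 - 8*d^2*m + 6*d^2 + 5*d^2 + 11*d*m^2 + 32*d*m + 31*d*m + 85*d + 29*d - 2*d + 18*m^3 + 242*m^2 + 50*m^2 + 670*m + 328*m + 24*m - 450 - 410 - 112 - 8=-d^3 + 11*d^2 + 112*d + 18*m^3 + m^2*(11*d + 292) + m*(-8*d^2 + 63*d + 1022) - 980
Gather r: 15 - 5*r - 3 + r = 12 - 4*r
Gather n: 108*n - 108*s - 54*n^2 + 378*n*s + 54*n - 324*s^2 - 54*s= -54*n^2 + n*(378*s + 162) - 324*s^2 - 162*s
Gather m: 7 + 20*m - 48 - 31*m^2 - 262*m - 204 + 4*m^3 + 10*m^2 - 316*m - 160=4*m^3 - 21*m^2 - 558*m - 405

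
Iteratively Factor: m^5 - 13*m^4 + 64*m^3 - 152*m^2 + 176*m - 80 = (m - 2)*(m^4 - 11*m^3 + 42*m^2 - 68*m + 40) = (m - 2)^2*(m^3 - 9*m^2 + 24*m - 20) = (m - 2)^3*(m^2 - 7*m + 10) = (m - 5)*(m - 2)^3*(m - 2)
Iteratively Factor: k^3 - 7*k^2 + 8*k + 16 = (k - 4)*(k^2 - 3*k - 4) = (k - 4)*(k + 1)*(k - 4)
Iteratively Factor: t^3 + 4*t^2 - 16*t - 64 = (t - 4)*(t^2 + 8*t + 16) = (t - 4)*(t + 4)*(t + 4)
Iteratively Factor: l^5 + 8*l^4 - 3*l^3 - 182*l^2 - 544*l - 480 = (l + 3)*(l^4 + 5*l^3 - 18*l^2 - 128*l - 160) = (l - 5)*(l + 3)*(l^3 + 10*l^2 + 32*l + 32) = (l - 5)*(l + 2)*(l + 3)*(l^2 + 8*l + 16) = (l - 5)*(l + 2)*(l + 3)*(l + 4)*(l + 4)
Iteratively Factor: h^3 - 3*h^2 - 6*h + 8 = (h - 1)*(h^2 - 2*h - 8) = (h - 4)*(h - 1)*(h + 2)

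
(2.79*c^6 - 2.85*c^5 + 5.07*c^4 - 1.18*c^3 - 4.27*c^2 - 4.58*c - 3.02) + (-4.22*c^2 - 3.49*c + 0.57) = 2.79*c^6 - 2.85*c^5 + 5.07*c^4 - 1.18*c^3 - 8.49*c^2 - 8.07*c - 2.45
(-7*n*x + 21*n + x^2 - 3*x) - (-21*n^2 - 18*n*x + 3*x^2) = 21*n^2 + 11*n*x + 21*n - 2*x^2 - 3*x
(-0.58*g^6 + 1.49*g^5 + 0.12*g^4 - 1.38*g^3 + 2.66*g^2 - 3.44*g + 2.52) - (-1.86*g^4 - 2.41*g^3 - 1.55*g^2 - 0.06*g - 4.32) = -0.58*g^6 + 1.49*g^5 + 1.98*g^4 + 1.03*g^3 + 4.21*g^2 - 3.38*g + 6.84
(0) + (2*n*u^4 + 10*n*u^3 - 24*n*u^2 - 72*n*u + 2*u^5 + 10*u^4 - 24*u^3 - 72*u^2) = 2*n*u^4 + 10*n*u^3 - 24*n*u^2 - 72*n*u + 2*u^5 + 10*u^4 - 24*u^3 - 72*u^2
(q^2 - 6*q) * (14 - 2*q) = -2*q^3 + 26*q^2 - 84*q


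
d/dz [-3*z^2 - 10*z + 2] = -6*z - 10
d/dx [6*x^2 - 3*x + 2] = 12*x - 3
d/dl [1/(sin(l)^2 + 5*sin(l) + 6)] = -(2*sin(l) + 5)*cos(l)/(sin(l)^2 + 5*sin(l) + 6)^2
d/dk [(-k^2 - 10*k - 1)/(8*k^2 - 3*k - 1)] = (83*k^2 + 18*k + 7)/(64*k^4 - 48*k^3 - 7*k^2 + 6*k + 1)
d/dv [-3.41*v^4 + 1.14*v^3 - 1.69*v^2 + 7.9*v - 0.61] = -13.64*v^3 + 3.42*v^2 - 3.38*v + 7.9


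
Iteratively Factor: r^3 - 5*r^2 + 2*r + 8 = (r - 2)*(r^2 - 3*r - 4) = (r - 2)*(r + 1)*(r - 4)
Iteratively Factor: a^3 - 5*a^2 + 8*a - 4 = (a - 1)*(a^2 - 4*a + 4) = (a - 2)*(a - 1)*(a - 2)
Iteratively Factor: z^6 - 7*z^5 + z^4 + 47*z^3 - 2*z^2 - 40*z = (z)*(z^5 - 7*z^4 + z^3 + 47*z^2 - 2*z - 40) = z*(z - 1)*(z^4 - 6*z^3 - 5*z^2 + 42*z + 40) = z*(z - 4)*(z - 1)*(z^3 - 2*z^2 - 13*z - 10) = z*(z - 4)*(z - 1)*(z + 2)*(z^2 - 4*z - 5) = z*(z - 5)*(z - 4)*(z - 1)*(z + 2)*(z + 1)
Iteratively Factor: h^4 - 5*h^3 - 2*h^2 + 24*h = (h + 2)*(h^3 - 7*h^2 + 12*h) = (h - 3)*(h + 2)*(h^2 - 4*h) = (h - 4)*(h - 3)*(h + 2)*(h)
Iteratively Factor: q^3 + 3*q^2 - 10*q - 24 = (q + 4)*(q^2 - q - 6) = (q + 2)*(q + 4)*(q - 3)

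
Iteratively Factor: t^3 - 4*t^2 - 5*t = (t - 5)*(t^2 + t) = t*(t - 5)*(t + 1)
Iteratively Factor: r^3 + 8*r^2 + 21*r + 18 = (r + 3)*(r^2 + 5*r + 6) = (r + 2)*(r + 3)*(r + 3)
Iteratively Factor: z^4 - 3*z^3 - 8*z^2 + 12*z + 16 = (z + 1)*(z^3 - 4*z^2 - 4*z + 16) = (z - 2)*(z + 1)*(z^2 - 2*z - 8) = (z - 4)*(z - 2)*(z + 1)*(z + 2)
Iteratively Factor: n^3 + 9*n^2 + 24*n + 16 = (n + 1)*(n^2 + 8*n + 16) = (n + 1)*(n + 4)*(n + 4)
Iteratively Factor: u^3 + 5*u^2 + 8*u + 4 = (u + 2)*(u^2 + 3*u + 2) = (u + 1)*(u + 2)*(u + 2)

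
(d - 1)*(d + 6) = d^2 + 5*d - 6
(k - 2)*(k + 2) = k^2 - 4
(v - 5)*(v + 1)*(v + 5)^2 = v^4 + 6*v^3 - 20*v^2 - 150*v - 125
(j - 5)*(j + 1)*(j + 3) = j^3 - j^2 - 17*j - 15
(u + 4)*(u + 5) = u^2 + 9*u + 20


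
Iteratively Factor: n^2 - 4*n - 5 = (n - 5)*(n + 1)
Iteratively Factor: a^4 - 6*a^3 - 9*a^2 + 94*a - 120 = (a + 4)*(a^3 - 10*a^2 + 31*a - 30) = (a - 5)*(a + 4)*(a^2 - 5*a + 6) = (a - 5)*(a - 3)*(a + 4)*(a - 2)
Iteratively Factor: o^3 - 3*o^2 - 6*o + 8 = (o + 2)*(o^2 - 5*o + 4) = (o - 4)*(o + 2)*(o - 1)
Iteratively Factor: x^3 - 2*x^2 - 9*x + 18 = (x + 3)*(x^2 - 5*x + 6) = (x - 2)*(x + 3)*(x - 3)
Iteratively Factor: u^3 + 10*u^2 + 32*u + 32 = (u + 4)*(u^2 + 6*u + 8) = (u + 4)^2*(u + 2)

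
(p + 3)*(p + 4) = p^2 + 7*p + 12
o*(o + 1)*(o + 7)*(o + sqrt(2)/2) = o^4 + sqrt(2)*o^3/2 + 8*o^3 + 4*sqrt(2)*o^2 + 7*o^2 + 7*sqrt(2)*o/2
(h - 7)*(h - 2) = h^2 - 9*h + 14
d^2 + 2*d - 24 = (d - 4)*(d + 6)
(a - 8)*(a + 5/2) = a^2 - 11*a/2 - 20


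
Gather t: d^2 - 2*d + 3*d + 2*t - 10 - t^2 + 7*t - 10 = d^2 + d - t^2 + 9*t - 20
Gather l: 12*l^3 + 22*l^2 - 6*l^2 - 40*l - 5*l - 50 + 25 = 12*l^3 + 16*l^2 - 45*l - 25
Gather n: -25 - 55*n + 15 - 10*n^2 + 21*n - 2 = -10*n^2 - 34*n - 12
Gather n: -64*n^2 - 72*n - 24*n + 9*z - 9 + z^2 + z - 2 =-64*n^2 - 96*n + z^2 + 10*z - 11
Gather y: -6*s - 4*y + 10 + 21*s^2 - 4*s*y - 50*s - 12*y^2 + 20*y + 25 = 21*s^2 - 56*s - 12*y^2 + y*(16 - 4*s) + 35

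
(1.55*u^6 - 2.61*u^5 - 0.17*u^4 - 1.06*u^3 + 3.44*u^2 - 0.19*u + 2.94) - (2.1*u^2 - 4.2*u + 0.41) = 1.55*u^6 - 2.61*u^5 - 0.17*u^4 - 1.06*u^3 + 1.34*u^2 + 4.01*u + 2.53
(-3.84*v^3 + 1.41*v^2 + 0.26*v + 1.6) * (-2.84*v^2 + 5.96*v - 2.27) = 10.9056*v^5 - 26.8908*v^4 + 16.382*v^3 - 6.1951*v^2 + 8.9458*v - 3.632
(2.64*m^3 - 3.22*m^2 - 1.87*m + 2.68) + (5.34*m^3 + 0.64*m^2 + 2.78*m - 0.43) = 7.98*m^3 - 2.58*m^2 + 0.91*m + 2.25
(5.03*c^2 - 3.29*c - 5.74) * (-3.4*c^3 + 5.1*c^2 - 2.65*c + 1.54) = -17.102*c^5 + 36.839*c^4 - 10.5925*c^3 - 12.8093*c^2 + 10.1444*c - 8.8396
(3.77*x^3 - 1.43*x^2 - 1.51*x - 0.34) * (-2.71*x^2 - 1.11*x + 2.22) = -10.2167*x^5 - 0.309400000000001*x^4 + 14.0488*x^3 - 0.5771*x^2 - 2.9748*x - 0.7548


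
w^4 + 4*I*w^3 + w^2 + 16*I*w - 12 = (w - 2*I)*(w + I)*(w + 2*I)*(w + 3*I)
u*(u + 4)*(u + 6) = u^3 + 10*u^2 + 24*u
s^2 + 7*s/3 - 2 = (s - 2/3)*(s + 3)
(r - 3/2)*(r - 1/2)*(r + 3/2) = r^3 - r^2/2 - 9*r/4 + 9/8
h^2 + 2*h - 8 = (h - 2)*(h + 4)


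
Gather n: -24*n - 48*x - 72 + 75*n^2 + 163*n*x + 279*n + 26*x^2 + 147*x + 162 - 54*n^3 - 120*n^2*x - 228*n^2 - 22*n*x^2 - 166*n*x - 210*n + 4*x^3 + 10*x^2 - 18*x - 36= -54*n^3 + n^2*(-120*x - 153) + n*(-22*x^2 - 3*x + 45) + 4*x^3 + 36*x^2 + 81*x + 54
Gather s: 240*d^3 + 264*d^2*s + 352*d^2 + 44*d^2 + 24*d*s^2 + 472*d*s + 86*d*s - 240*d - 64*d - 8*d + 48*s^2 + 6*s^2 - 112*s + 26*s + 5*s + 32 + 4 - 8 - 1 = 240*d^3 + 396*d^2 - 312*d + s^2*(24*d + 54) + s*(264*d^2 + 558*d - 81) + 27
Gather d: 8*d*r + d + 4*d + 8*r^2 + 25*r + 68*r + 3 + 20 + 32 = d*(8*r + 5) + 8*r^2 + 93*r + 55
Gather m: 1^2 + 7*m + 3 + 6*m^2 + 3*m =6*m^2 + 10*m + 4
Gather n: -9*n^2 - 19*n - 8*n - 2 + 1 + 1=-9*n^2 - 27*n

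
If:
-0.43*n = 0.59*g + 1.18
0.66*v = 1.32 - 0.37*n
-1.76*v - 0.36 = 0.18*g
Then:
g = -4.29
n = 3.15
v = 0.23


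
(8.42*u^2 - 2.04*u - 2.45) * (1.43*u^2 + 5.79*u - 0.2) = 12.0406*u^4 + 45.8346*u^3 - 16.9991*u^2 - 13.7775*u + 0.49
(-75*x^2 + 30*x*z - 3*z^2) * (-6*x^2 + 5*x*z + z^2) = 450*x^4 - 555*x^3*z + 93*x^2*z^2 + 15*x*z^3 - 3*z^4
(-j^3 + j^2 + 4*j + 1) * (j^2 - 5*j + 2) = -j^5 + 6*j^4 - 3*j^3 - 17*j^2 + 3*j + 2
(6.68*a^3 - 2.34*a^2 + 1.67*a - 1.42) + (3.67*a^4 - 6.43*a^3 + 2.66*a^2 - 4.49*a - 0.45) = 3.67*a^4 + 0.25*a^3 + 0.32*a^2 - 2.82*a - 1.87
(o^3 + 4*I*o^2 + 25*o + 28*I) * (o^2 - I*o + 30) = o^5 + 3*I*o^4 + 59*o^3 + 123*I*o^2 + 778*o + 840*I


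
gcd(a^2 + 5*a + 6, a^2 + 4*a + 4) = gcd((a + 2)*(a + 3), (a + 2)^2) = a + 2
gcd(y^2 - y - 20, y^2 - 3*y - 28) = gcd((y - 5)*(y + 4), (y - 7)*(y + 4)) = y + 4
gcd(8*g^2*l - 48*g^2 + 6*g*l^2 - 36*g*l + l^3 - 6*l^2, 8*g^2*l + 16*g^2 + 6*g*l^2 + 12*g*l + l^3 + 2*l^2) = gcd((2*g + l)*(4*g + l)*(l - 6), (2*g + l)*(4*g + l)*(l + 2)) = 8*g^2 + 6*g*l + l^2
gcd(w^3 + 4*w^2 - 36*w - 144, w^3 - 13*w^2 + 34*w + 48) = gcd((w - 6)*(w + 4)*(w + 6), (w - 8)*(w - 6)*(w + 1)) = w - 6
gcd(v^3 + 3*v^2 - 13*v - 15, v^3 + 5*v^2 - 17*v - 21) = v^2 - 2*v - 3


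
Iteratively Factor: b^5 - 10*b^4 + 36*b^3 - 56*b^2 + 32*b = (b)*(b^4 - 10*b^3 + 36*b^2 - 56*b + 32) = b*(b - 2)*(b^3 - 8*b^2 + 20*b - 16) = b*(b - 2)^2*(b^2 - 6*b + 8) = b*(b - 2)^3*(b - 4)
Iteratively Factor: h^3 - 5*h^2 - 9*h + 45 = (h - 3)*(h^2 - 2*h - 15) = (h - 5)*(h - 3)*(h + 3)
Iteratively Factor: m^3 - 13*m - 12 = (m - 4)*(m^2 + 4*m + 3) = (m - 4)*(m + 3)*(m + 1)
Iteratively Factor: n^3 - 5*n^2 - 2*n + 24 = (n - 3)*(n^2 - 2*n - 8) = (n - 3)*(n + 2)*(n - 4)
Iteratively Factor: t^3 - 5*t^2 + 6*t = (t)*(t^2 - 5*t + 6) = t*(t - 3)*(t - 2)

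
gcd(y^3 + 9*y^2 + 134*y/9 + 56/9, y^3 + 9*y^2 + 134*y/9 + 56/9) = y^3 + 9*y^2 + 134*y/9 + 56/9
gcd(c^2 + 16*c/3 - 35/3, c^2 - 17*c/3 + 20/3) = c - 5/3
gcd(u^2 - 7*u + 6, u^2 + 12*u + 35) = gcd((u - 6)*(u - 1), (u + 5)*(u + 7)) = 1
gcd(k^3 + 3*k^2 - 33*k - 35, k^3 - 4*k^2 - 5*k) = k^2 - 4*k - 5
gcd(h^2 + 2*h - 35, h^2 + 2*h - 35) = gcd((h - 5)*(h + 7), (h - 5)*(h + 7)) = h^2 + 2*h - 35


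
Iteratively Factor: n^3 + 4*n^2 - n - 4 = (n + 1)*(n^2 + 3*n - 4) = (n - 1)*(n + 1)*(n + 4)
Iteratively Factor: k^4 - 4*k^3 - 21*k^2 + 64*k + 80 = (k + 4)*(k^3 - 8*k^2 + 11*k + 20) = (k + 1)*(k + 4)*(k^2 - 9*k + 20) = (k - 5)*(k + 1)*(k + 4)*(k - 4)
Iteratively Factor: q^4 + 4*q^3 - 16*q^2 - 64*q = (q + 4)*(q^3 - 16*q) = (q - 4)*(q + 4)*(q^2 + 4*q) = (q - 4)*(q + 4)^2*(q)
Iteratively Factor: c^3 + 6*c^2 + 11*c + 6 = (c + 2)*(c^2 + 4*c + 3) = (c + 1)*(c + 2)*(c + 3)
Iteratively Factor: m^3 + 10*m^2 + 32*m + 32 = (m + 2)*(m^2 + 8*m + 16) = (m + 2)*(m + 4)*(m + 4)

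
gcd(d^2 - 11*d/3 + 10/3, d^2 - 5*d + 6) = d - 2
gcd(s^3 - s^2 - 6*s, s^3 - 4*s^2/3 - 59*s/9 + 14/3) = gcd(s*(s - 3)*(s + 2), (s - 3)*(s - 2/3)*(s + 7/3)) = s - 3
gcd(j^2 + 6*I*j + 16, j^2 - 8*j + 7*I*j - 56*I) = 1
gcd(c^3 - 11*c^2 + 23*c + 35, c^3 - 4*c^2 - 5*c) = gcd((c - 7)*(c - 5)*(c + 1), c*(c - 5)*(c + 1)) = c^2 - 4*c - 5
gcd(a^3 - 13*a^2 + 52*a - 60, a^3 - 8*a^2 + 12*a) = a^2 - 8*a + 12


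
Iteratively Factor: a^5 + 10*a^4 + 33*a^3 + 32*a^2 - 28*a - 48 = (a + 2)*(a^4 + 8*a^3 + 17*a^2 - 2*a - 24) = (a - 1)*(a + 2)*(a^3 + 9*a^2 + 26*a + 24) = (a - 1)*(a + 2)^2*(a^2 + 7*a + 12) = (a - 1)*(a + 2)^2*(a + 3)*(a + 4)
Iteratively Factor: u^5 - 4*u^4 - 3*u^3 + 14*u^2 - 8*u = (u - 1)*(u^4 - 3*u^3 - 6*u^2 + 8*u) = u*(u - 1)*(u^3 - 3*u^2 - 6*u + 8) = u*(u - 1)^2*(u^2 - 2*u - 8) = u*(u - 4)*(u - 1)^2*(u + 2)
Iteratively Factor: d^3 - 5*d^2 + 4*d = (d - 4)*(d^2 - d) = (d - 4)*(d - 1)*(d)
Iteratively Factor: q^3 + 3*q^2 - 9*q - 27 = (q + 3)*(q^2 - 9) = (q - 3)*(q + 3)*(q + 3)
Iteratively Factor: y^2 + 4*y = (y + 4)*(y)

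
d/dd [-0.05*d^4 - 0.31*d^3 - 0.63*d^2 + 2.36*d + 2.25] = -0.2*d^3 - 0.93*d^2 - 1.26*d + 2.36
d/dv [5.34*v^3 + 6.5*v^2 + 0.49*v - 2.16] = 16.02*v^2 + 13.0*v + 0.49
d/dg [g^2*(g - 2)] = g*(3*g - 4)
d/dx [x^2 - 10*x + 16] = 2*x - 10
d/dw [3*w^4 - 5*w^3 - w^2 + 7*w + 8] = 12*w^3 - 15*w^2 - 2*w + 7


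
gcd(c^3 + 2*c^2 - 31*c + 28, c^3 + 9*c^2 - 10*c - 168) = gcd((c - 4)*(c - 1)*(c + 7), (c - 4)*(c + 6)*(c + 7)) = c^2 + 3*c - 28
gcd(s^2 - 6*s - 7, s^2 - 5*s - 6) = s + 1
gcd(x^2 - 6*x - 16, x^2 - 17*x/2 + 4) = x - 8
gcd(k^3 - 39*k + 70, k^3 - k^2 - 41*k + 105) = k^2 + 2*k - 35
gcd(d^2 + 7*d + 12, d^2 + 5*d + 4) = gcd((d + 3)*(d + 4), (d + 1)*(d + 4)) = d + 4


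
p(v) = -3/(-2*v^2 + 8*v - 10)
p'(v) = -3*(4*v - 8)/(-2*v^2 + 8*v - 10)^2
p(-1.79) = 0.10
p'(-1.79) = 0.05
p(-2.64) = 0.07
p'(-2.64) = 0.03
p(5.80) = 0.10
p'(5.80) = -0.05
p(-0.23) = 0.25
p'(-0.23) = 0.19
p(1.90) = 1.49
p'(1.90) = 0.29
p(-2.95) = 0.06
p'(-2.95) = 0.02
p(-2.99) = 0.06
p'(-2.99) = 0.02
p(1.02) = 0.77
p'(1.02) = 0.76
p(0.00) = 0.30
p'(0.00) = 0.24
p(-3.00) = 0.06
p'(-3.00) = 0.02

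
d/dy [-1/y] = y^(-2)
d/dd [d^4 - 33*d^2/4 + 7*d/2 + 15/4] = 4*d^3 - 33*d/2 + 7/2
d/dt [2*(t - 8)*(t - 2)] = 4*t - 20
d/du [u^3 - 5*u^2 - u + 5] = 3*u^2 - 10*u - 1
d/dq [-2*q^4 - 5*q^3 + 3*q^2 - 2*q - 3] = -8*q^3 - 15*q^2 + 6*q - 2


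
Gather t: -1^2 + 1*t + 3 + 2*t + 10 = 3*t + 12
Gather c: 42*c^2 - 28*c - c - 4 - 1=42*c^2 - 29*c - 5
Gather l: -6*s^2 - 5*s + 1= -6*s^2 - 5*s + 1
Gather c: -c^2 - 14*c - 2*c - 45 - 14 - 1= -c^2 - 16*c - 60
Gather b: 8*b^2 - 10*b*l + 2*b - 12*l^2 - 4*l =8*b^2 + b*(2 - 10*l) - 12*l^2 - 4*l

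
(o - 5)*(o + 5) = o^2 - 25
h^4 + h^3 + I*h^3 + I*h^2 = h^2*(h + 1)*(h + I)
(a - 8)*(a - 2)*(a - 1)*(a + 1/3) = a^4 - 32*a^3/3 + 67*a^2/3 - 22*a/3 - 16/3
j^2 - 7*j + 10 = (j - 5)*(j - 2)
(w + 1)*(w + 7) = w^2 + 8*w + 7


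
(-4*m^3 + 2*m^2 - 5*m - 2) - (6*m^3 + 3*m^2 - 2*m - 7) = -10*m^3 - m^2 - 3*m + 5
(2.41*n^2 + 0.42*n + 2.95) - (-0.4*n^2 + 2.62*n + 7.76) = 2.81*n^2 - 2.2*n - 4.81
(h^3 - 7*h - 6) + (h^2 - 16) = h^3 + h^2 - 7*h - 22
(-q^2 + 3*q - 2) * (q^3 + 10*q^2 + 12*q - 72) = -q^5 - 7*q^4 + 16*q^3 + 88*q^2 - 240*q + 144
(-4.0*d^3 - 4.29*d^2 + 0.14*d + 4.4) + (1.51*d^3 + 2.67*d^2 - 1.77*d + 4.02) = -2.49*d^3 - 1.62*d^2 - 1.63*d + 8.42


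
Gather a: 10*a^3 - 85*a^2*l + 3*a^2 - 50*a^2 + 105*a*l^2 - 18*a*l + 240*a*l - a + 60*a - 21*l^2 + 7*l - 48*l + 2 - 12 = 10*a^3 + a^2*(-85*l - 47) + a*(105*l^2 + 222*l + 59) - 21*l^2 - 41*l - 10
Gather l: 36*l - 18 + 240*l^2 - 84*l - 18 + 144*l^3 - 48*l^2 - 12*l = 144*l^3 + 192*l^2 - 60*l - 36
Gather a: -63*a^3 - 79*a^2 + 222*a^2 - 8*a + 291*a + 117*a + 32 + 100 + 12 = -63*a^3 + 143*a^2 + 400*a + 144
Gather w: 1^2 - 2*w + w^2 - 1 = w^2 - 2*w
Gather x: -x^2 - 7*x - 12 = -x^2 - 7*x - 12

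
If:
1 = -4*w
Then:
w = -1/4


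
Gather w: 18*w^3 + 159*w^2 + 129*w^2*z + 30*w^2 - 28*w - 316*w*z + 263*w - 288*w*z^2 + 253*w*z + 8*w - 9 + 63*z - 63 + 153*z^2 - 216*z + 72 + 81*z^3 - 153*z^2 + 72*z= 18*w^3 + w^2*(129*z + 189) + w*(-288*z^2 - 63*z + 243) + 81*z^3 - 81*z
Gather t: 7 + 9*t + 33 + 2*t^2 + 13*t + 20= 2*t^2 + 22*t + 60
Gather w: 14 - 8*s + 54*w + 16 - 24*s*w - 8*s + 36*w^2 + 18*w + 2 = -16*s + 36*w^2 + w*(72 - 24*s) + 32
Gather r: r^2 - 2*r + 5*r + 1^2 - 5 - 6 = r^2 + 3*r - 10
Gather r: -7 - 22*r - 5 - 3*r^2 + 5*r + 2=-3*r^2 - 17*r - 10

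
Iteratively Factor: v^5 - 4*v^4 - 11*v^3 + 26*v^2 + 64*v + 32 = (v - 4)*(v^4 - 11*v^2 - 18*v - 8) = (v - 4)^2*(v^3 + 4*v^2 + 5*v + 2) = (v - 4)^2*(v + 1)*(v^2 + 3*v + 2) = (v - 4)^2*(v + 1)*(v + 2)*(v + 1)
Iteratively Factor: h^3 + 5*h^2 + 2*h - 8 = (h - 1)*(h^2 + 6*h + 8) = (h - 1)*(h + 4)*(h + 2)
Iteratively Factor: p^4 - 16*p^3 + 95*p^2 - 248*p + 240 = (p - 3)*(p^3 - 13*p^2 + 56*p - 80) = (p - 5)*(p - 3)*(p^2 - 8*p + 16) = (p - 5)*(p - 4)*(p - 3)*(p - 4)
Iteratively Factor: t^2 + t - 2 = (t - 1)*(t + 2)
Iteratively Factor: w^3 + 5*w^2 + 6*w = (w)*(w^2 + 5*w + 6) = w*(w + 3)*(w + 2)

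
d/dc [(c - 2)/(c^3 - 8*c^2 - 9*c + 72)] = (c^3 - 8*c^2 - 9*c + (c - 2)*(-3*c^2 + 16*c + 9) + 72)/(c^3 - 8*c^2 - 9*c + 72)^2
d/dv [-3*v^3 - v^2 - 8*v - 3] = -9*v^2 - 2*v - 8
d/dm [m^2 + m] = 2*m + 1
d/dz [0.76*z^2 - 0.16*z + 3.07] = 1.52*z - 0.16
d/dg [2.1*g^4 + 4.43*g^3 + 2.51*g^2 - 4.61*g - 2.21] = 8.4*g^3 + 13.29*g^2 + 5.02*g - 4.61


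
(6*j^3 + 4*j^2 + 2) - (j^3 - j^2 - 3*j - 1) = 5*j^3 + 5*j^2 + 3*j + 3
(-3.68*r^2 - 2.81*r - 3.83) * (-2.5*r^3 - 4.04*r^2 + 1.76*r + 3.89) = 9.2*r^5 + 21.8922*r^4 + 14.4506*r^3 - 3.7876*r^2 - 17.6717*r - 14.8987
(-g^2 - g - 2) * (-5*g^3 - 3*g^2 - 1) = 5*g^5 + 8*g^4 + 13*g^3 + 7*g^2 + g + 2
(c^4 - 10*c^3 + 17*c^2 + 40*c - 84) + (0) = c^4 - 10*c^3 + 17*c^2 + 40*c - 84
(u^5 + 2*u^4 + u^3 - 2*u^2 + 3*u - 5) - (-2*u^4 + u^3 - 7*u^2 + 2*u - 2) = u^5 + 4*u^4 + 5*u^2 + u - 3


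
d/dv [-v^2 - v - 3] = -2*v - 1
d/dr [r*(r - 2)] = 2*r - 2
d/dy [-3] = 0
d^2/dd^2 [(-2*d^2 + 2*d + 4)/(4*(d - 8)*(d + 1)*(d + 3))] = (-d^3 + 6*d^2 - 102*d + 218)/(d^6 - 15*d^5 + 3*d^4 + 595*d^3 - 72*d^2 - 8640*d - 13824)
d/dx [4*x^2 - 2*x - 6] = 8*x - 2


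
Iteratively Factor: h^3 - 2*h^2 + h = (h)*(h^2 - 2*h + 1) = h*(h - 1)*(h - 1)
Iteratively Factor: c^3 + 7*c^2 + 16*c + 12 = (c + 3)*(c^2 + 4*c + 4) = (c + 2)*(c + 3)*(c + 2)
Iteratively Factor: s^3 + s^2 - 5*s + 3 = (s - 1)*(s^2 + 2*s - 3) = (s - 1)^2*(s + 3)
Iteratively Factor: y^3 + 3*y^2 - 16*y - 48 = (y - 4)*(y^2 + 7*y + 12) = (y - 4)*(y + 3)*(y + 4)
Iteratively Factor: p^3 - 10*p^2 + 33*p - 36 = (p - 3)*(p^2 - 7*p + 12) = (p - 4)*(p - 3)*(p - 3)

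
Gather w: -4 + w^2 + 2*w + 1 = w^2 + 2*w - 3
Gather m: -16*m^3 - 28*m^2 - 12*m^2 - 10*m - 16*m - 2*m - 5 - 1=-16*m^3 - 40*m^2 - 28*m - 6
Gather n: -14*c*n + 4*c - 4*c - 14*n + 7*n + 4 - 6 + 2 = n*(-14*c - 7)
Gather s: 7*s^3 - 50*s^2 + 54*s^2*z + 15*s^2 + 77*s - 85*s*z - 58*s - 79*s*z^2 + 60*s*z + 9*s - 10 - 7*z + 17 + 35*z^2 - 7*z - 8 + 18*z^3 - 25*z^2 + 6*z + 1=7*s^3 + s^2*(54*z - 35) + s*(-79*z^2 - 25*z + 28) + 18*z^3 + 10*z^2 - 8*z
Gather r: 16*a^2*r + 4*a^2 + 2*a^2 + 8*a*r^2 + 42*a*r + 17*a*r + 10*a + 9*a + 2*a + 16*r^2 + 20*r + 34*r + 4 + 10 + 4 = 6*a^2 + 21*a + r^2*(8*a + 16) + r*(16*a^2 + 59*a + 54) + 18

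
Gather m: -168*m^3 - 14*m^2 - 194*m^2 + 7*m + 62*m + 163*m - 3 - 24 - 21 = -168*m^3 - 208*m^2 + 232*m - 48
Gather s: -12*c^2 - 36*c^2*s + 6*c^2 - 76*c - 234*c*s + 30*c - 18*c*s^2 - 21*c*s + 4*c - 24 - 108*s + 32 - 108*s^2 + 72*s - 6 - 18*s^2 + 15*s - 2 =-6*c^2 - 42*c + s^2*(-18*c - 126) + s*(-36*c^2 - 255*c - 21)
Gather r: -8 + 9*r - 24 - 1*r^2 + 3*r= -r^2 + 12*r - 32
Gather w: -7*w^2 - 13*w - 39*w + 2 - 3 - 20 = -7*w^2 - 52*w - 21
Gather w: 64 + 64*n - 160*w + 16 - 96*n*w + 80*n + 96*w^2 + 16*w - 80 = 144*n + 96*w^2 + w*(-96*n - 144)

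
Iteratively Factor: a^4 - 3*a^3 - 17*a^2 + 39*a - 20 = (a - 1)*(a^3 - 2*a^2 - 19*a + 20) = (a - 5)*(a - 1)*(a^2 + 3*a - 4) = (a - 5)*(a - 1)*(a + 4)*(a - 1)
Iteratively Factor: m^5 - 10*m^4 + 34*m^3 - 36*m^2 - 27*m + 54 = (m + 1)*(m^4 - 11*m^3 + 45*m^2 - 81*m + 54) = (m - 3)*(m + 1)*(m^3 - 8*m^2 + 21*m - 18) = (m - 3)^2*(m + 1)*(m^2 - 5*m + 6) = (m - 3)^3*(m + 1)*(m - 2)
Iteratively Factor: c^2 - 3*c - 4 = (c - 4)*(c + 1)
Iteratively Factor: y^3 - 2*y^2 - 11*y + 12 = (y + 3)*(y^2 - 5*y + 4) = (y - 1)*(y + 3)*(y - 4)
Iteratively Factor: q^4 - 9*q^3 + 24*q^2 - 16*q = (q - 1)*(q^3 - 8*q^2 + 16*q) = q*(q - 1)*(q^2 - 8*q + 16) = q*(q - 4)*(q - 1)*(q - 4)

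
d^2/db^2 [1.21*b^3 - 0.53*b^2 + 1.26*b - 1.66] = 7.26*b - 1.06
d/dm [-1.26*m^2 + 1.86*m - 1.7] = 1.86 - 2.52*m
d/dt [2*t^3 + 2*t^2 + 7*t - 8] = 6*t^2 + 4*t + 7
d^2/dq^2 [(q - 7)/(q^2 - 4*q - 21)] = 2/(q^3 + 9*q^2 + 27*q + 27)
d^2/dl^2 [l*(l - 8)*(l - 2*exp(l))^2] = -4*l^3*exp(l) + 16*l^2*exp(2*l) + 8*l^2*exp(l) + 12*l^2 - 96*l*exp(2*l) + 104*l*exp(l) - 48*l - 120*exp(2*l) + 64*exp(l)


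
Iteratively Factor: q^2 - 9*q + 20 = (q - 5)*(q - 4)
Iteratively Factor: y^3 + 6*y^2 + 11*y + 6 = (y + 3)*(y^2 + 3*y + 2) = (y + 1)*(y + 3)*(y + 2)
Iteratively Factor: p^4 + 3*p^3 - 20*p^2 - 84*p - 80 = (p + 2)*(p^3 + p^2 - 22*p - 40) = (p - 5)*(p + 2)*(p^2 + 6*p + 8) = (p - 5)*(p + 2)^2*(p + 4)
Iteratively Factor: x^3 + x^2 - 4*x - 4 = (x + 1)*(x^2 - 4) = (x - 2)*(x + 1)*(x + 2)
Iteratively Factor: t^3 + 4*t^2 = (t + 4)*(t^2) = t*(t + 4)*(t)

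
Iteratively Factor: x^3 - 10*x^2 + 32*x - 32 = (x - 4)*(x^2 - 6*x + 8) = (x - 4)*(x - 2)*(x - 4)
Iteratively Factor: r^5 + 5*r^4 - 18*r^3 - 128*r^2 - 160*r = (r + 4)*(r^4 + r^3 - 22*r^2 - 40*r) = r*(r + 4)*(r^3 + r^2 - 22*r - 40) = r*(r + 4)^2*(r^2 - 3*r - 10) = r*(r - 5)*(r + 4)^2*(r + 2)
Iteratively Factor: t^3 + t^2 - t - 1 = (t + 1)*(t^2 - 1) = (t + 1)^2*(t - 1)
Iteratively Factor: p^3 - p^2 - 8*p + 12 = (p - 2)*(p^2 + p - 6) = (p - 2)^2*(p + 3)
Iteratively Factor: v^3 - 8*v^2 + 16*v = (v - 4)*(v^2 - 4*v) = v*(v - 4)*(v - 4)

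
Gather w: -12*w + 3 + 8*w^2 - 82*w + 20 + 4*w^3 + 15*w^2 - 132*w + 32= 4*w^3 + 23*w^2 - 226*w + 55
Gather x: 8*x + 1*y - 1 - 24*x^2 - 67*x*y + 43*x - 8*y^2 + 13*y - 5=-24*x^2 + x*(51 - 67*y) - 8*y^2 + 14*y - 6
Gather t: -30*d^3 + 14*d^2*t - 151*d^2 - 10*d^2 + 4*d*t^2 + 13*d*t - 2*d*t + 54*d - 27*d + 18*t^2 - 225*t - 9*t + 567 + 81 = -30*d^3 - 161*d^2 + 27*d + t^2*(4*d + 18) + t*(14*d^2 + 11*d - 234) + 648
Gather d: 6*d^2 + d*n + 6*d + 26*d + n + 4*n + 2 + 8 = 6*d^2 + d*(n + 32) + 5*n + 10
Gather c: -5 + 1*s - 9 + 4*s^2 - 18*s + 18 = 4*s^2 - 17*s + 4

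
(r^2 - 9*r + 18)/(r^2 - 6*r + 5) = (r^2 - 9*r + 18)/(r^2 - 6*r + 5)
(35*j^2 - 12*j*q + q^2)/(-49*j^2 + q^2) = (-5*j + q)/(7*j + q)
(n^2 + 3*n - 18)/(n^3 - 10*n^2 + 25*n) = (n^2 + 3*n - 18)/(n*(n^2 - 10*n + 25))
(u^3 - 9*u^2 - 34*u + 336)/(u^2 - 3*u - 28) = (u^2 - 2*u - 48)/(u + 4)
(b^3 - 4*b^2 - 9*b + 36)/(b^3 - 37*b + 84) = (b + 3)/(b + 7)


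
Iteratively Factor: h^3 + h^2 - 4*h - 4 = (h - 2)*(h^2 + 3*h + 2) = (h - 2)*(h + 2)*(h + 1)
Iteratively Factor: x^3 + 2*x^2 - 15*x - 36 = (x - 4)*(x^2 + 6*x + 9) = (x - 4)*(x + 3)*(x + 3)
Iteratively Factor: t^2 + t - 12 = (t - 3)*(t + 4)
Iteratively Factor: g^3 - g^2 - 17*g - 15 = (g + 3)*(g^2 - 4*g - 5) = (g + 1)*(g + 3)*(g - 5)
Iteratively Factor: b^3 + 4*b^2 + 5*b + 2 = (b + 2)*(b^2 + 2*b + 1) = (b + 1)*(b + 2)*(b + 1)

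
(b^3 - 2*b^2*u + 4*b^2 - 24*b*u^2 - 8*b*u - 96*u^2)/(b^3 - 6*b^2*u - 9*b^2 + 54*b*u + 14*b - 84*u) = (b^2 + 4*b*u + 4*b + 16*u)/(b^2 - 9*b + 14)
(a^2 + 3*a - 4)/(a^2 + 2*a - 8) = (a - 1)/(a - 2)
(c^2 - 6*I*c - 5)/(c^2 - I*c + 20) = (c - I)/(c + 4*I)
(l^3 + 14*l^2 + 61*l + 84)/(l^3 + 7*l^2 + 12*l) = (l + 7)/l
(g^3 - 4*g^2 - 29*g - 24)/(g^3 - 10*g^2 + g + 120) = (g + 1)/(g - 5)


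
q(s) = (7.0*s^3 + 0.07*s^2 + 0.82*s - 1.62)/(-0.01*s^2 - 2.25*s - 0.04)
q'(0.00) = -2298.62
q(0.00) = 40.50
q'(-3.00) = 18.99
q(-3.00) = -29.07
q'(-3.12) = 19.78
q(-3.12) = -31.40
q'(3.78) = -22.97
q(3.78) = -43.80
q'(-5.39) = 34.79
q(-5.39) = -93.26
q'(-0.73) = 3.16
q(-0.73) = -3.07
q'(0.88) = -6.32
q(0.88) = -1.94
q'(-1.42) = 8.58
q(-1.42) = -7.24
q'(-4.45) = 28.52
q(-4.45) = -63.51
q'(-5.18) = 33.38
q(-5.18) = -86.10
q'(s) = (0.02*s + 2.25)*(7.0*s^3 + 0.07*s^2 + 0.82*s - 1.62)/(-0.01*s^2 - 2.25*s - 0.04)^2 + (21.0*s^2 + 0.14*s + 0.82)/(-0.01*s^2 - 2.25*s - 0.04)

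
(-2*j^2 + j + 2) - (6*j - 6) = -2*j^2 - 5*j + 8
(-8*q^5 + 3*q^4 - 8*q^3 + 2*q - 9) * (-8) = 64*q^5 - 24*q^4 + 64*q^3 - 16*q + 72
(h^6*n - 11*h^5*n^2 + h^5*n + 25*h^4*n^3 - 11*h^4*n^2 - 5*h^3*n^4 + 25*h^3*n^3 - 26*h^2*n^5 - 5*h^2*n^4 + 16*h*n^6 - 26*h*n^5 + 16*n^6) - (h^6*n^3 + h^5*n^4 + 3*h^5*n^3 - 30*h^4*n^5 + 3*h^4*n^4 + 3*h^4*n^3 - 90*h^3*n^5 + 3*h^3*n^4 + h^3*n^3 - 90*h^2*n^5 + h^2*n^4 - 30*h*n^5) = -h^6*n^3 + h^6*n - h^5*n^4 - 3*h^5*n^3 - 11*h^5*n^2 + h^5*n + 30*h^4*n^5 - 3*h^4*n^4 + 22*h^4*n^3 - 11*h^4*n^2 + 90*h^3*n^5 - 8*h^3*n^4 + 24*h^3*n^3 + 64*h^2*n^5 - 6*h^2*n^4 + 16*h*n^6 + 4*h*n^5 + 16*n^6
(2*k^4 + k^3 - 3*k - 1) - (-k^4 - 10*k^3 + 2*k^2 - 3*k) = 3*k^4 + 11*k^3 - 2*k^2 - 1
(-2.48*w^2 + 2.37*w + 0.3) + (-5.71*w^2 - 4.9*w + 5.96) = -8.19*w^2 - 2.53*w + 6.26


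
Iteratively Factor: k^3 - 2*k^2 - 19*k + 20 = (k - 1)*(k^2 - k - 20) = (k - 1)*(k + 4)*(k - 5)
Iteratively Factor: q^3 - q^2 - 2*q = (q - 2)*(q^2 + q) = (q - 2)*(q + 1)*(q)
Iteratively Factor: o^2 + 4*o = (o + 4)*(o)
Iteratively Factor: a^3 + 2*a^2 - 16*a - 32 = (a + 4)*(a^2 - 2*a - 8) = (a + 2)*(a + 4)*(a - 4)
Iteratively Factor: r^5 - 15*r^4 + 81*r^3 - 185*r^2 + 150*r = (r - 5)*(r^4 - 10*r^3 + 31*r^2 - 30*r) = (r - 5)*(r - 3)*(r^3 - 7*r^2 + 10*r) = r*(r - 5)*(r - 3)*(r^2 - 7*r + 10) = r*(r - 5)*(r - 3)*(r - 2)*(r - 5)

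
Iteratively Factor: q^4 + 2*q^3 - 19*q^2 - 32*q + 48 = (q - 4)*(q^3 + 6*q^2 + 5*q - 12) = (q - 4)*(q + 4)*(q^2 + 2*q - 3) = (q - 4)*(q - 1)*(q + 4)*(q + 3)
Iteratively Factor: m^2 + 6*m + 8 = (m + 2)*(m + 4)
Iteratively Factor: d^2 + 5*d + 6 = (d + 3)*(d + 2)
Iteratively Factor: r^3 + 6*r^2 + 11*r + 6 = (r + 3)*(r^2 + 3*r + 2) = (r + 1)*(r + 3)*(r + 2)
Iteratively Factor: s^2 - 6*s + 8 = (s - 4)*(s - 2)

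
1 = 1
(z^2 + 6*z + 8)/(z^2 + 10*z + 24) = (z + 2)/(z + 6)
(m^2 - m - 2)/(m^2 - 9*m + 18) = (m^2 - m - 2)/(m^2 - 9*m + 18)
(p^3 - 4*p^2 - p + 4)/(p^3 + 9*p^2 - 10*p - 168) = (p^2 - 1)/(p^2 + 13*p + 42)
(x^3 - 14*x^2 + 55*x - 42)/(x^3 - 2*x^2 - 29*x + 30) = (x - 7)/(x + 5)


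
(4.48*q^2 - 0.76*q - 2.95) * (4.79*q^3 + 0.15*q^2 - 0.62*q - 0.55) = 21.4592*q^5 - 2.9684*q^4 - 17.0221*q^3 - 2.4353*q^2 + 2.247*q + 1.6225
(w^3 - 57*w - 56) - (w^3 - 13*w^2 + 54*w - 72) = 13*w^2 - 111*w + 16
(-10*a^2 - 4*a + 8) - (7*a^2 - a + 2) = -17*a^2 - 3*a + 6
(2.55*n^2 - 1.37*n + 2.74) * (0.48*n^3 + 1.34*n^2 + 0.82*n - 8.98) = 1.224*n^5 + 2.7594*n^4 + 1.5704*n^3 - 20.3508*n^2 + 14.5494*n - 24.6052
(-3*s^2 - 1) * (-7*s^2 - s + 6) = 21*s^4 + 3*s^3 - 11*s^2 + s - 6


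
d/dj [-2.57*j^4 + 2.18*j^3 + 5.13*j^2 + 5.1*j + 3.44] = -10.28*j^3 + 6.54*j^2 + 10.26*j + 5.1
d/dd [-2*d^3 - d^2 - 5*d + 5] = -6*d^2 - 2*d - 5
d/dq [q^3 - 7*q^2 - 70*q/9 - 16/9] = 3*q^2 - 14*q - 70/9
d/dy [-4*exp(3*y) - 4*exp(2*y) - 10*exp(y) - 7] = (-12*exp(2*y) - 8*exp(y) - 10)*exp(y)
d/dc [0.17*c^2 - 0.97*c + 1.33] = 0.34*c - 0.97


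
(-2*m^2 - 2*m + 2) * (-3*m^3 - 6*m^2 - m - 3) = 6*m^5 + 18*m^4 + 8*m^3 - 4*m^2 + 4*m - 6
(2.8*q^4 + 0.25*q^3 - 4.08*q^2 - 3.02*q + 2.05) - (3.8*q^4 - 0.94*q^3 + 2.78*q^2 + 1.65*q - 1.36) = -1.0*q^4 + 1.19*q^3 - 6.86*q^2 - 4.67*q + 3.41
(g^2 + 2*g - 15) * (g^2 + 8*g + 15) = g^4 + 10*g^3 + 16*g^2 - 90*g - 225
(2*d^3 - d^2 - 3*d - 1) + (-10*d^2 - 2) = 2*d^3 - 11*d^2 - 3*d - 3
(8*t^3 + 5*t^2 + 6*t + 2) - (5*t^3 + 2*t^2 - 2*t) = 3*t^3 + 3*t^2 + 8*t + 2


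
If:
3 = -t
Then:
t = -3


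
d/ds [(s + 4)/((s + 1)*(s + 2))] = (-s^2 - 8*s - 10)/(s^4 + 6*s^3 + 13*s^2 + 12*s + 4)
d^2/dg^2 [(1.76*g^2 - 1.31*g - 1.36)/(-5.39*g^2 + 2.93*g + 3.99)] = (5.6843418860808e-14*g^4 + 20.526198*g^3 + 9.96071999999992*g^2 + 40.169514*g - 4.820866)/(156.590819*g^6 - 255.367959*g^5 - 208.935804*g^4 + 352.923481*g^3 + 154.666764*g^2 - 139.937679*g - 63.521199)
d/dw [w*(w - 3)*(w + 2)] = 3*w^2 - 2*w - 6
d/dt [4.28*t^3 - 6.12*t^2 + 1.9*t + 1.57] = 12.84*t^2 - 12.24*t + 1.9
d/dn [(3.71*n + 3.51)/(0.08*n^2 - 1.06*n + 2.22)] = (-0.2968*n^2 - 0.5616*n + 11.9568)/(0.0064*n^4 - 0.1696*n^3 + 1.4788*n^2 - 4.7064*n + 4.9284)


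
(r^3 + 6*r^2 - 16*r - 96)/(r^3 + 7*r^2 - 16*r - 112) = (r + 6)/(r + 7)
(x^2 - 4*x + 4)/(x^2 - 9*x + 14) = (x - 2)/(x - 7)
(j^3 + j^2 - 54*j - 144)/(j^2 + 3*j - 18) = (j^2 - 5*j - 24)/(j - 3)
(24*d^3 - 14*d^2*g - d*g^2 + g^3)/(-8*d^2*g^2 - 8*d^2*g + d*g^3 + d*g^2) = (-24*d^3 + 14*d^2*g + d*g^2 - g^3)/(d*g*(8*d*g + 8*d - g^2 - g))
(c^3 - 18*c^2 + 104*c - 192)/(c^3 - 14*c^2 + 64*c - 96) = (c - 8)/(c - 4)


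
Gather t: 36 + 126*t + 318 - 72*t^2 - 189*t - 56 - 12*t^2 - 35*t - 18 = -84*t^2 - 98*t + 280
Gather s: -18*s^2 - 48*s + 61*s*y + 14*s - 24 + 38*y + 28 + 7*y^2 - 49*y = -18*s^2 + s*(61*y - 34) + 7*y^2 - 11*y + 4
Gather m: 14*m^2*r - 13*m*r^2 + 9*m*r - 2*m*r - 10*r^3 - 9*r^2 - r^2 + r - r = 14*m^2*r + m*(-13*r^2 + 7*r) - 10*r^3 - 10*r^2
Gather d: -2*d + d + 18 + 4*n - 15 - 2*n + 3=-d + 2*n + 6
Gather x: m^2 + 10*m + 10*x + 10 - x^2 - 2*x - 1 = m^2 + 10*m - x^2 + 8*x + 9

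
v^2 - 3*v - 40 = (v - 8)*(v + 5)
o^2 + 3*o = o*(o + 3)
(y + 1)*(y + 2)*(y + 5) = y^3 + 8*y^2 + 17*y + 10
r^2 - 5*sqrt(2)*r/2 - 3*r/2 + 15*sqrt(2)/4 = (r - 3/2)*(r - 5*sqrt(2)/2)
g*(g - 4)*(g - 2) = g^3 - 6*g^2 + 8*g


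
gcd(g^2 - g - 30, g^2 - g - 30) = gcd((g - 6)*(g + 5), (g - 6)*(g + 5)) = g^2 - g - 30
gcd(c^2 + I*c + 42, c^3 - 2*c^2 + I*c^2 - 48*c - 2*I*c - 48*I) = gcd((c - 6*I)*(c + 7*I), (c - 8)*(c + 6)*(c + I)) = 1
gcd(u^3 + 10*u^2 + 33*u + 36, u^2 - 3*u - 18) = u + 3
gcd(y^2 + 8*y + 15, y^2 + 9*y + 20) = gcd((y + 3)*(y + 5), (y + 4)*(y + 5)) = y + 5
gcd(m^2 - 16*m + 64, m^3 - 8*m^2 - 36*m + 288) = m - 8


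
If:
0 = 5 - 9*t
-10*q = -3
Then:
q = 3/10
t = 5/9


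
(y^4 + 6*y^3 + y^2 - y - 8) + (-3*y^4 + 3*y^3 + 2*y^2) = -2*y^4 + 9*y^3 + 3*y^2 - y - 8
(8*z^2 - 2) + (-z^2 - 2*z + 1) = 7*z^2 - 2*z - 1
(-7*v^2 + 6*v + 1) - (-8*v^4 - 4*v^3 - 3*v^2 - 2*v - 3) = 8*v^4 + 4*v^3 - 4*v^2 + 8*v + 4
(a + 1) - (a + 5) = -4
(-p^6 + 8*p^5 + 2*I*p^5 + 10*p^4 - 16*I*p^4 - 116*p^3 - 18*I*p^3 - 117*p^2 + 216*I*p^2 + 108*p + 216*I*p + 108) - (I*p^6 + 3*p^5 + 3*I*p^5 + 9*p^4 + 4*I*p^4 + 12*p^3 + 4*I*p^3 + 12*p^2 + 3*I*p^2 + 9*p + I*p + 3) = -p^6 - I*p^6 + 5*p^5 - I*p^5 + p^4 - 20*I*p^4 - 128*p^3 - 22*I*p^3 - 129*p^2 + 213*I*p^2 + 99*p + 215*I*p + 105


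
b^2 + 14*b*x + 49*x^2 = (b + 7*x)^2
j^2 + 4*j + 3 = (j + 1)*(j + 3)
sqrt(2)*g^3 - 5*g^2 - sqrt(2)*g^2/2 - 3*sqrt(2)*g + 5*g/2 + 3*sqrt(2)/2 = (g - 1/2)*(g - 3*sqrt(2))*(sqrt(2)*g + 1)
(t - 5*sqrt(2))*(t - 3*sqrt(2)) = t^2 - 8*sqrt(2)*t + 30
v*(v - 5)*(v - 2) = v^3 - 7*v^2 + 10*v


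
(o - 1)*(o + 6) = o^2 + 5*o - 6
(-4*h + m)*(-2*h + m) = 8*h^2 - 6*h*m + m^2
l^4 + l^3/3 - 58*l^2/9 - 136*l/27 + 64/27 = (l - 8/3)*(l - 1/3)*(l + 4/3)*(l + 2)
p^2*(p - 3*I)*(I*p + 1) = I*p^4 + 4*p^3 - 3*I*p^2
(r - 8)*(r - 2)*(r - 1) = r^3 - 11*r^2 + 26*r - 16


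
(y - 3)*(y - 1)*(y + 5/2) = y^3 - 3*y^2/2 - 7*y + 15/2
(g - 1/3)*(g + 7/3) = g^2 + 2*g - 7/9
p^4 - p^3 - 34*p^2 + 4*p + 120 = (p - 6)*(p - 2)*(p + 2)*(p + 5)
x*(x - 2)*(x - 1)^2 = x^4 - 4*x^3 + 5*x^2 - 2*x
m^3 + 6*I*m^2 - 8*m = m*(m + 2*I)*(m + 4*I)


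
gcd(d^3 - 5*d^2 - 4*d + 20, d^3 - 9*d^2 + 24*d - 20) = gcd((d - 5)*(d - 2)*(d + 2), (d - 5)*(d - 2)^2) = d^2 - 7*d + 10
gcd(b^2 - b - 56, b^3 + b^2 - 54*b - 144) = b - 8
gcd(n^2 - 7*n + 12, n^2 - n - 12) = n - 4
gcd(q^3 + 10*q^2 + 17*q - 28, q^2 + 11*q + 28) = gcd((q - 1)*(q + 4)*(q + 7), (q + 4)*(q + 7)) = q^2 + 11*q + 28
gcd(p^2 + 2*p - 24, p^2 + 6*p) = p + 6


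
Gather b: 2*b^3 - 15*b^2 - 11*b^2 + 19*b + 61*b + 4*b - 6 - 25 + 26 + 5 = 2*b^3 - 26*b^2 + 84*b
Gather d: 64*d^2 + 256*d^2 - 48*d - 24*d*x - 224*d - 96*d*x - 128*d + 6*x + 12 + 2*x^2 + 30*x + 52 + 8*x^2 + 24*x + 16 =320*d^2 + d*(-120*x - 400) + 10*x^2 + 60*x + 80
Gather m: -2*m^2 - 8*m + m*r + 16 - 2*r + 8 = -2*m^2 + m*(r - 8) - 2*r + 24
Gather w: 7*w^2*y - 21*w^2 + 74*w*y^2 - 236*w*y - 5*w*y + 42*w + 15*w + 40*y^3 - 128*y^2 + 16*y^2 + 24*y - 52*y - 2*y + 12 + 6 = w^2*(7*y - 21) + w*(74*y^2 - 241*y + 57) + 40*y^3 - 112*y^2 - 30*y + 18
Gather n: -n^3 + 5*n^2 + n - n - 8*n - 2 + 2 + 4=-n^3 + 5*n^2 - 8*n + 4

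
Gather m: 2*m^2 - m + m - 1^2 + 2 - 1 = 2*m^2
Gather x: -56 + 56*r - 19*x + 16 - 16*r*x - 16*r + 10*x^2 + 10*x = 40*r + 10*x^2 + x*(-16*r - 9) - 40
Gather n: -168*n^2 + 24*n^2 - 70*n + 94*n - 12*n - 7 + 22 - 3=-144*n^2 + 12*n + 12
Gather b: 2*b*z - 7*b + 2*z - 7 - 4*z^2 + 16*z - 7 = b*(2*z - 7) - 4*z^2 + 18*z - 14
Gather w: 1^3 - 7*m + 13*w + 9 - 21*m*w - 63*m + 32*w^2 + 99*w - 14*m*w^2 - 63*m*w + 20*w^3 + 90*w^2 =-70*m + 20*w^3 + w^2*(122 - 14*m) + w*(112 - 84*m) + 10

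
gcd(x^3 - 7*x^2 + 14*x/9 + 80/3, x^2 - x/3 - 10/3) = x + 5/3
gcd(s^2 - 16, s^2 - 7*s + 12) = s - 4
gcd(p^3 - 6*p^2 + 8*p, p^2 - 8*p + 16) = p - 4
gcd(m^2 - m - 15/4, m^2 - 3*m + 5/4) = m - 5/2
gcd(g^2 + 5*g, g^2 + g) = g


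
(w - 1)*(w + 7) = w^2 + 6*w - 7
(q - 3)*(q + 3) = q^2 - 9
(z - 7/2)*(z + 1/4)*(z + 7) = z^3 + 15*z^2/4 - 189*z/8 - 49/8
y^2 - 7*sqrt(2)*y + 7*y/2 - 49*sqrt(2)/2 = (y + 7/2)*(y - 7*sqrt(2))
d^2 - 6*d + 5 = (d - 5)*(d - 1)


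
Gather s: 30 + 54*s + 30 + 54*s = 108*s + 60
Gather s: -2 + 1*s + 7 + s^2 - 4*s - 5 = s^2 - 3*s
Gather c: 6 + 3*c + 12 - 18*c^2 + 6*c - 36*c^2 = -54*c^2 + 9*c + 18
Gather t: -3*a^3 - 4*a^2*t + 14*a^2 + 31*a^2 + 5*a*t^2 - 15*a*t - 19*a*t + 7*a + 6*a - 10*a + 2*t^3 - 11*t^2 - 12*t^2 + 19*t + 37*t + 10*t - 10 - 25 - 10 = -3*a^3 + 45*a^2 + 3*a + 2*t^3 + t^2*(5*a - 23) + t*(-4*a^2 - 34*a + 66) - 45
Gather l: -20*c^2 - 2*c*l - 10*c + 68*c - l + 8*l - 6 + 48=-20*c^2 + 58*c + l*(7 - 2*c) + 42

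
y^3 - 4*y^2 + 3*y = y*(y - 3)*(y - 1)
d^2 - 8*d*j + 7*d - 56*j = (d + 7)*(d - 8*j)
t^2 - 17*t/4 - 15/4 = (t - 5)*(t + 3/4)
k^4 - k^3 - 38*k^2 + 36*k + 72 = (k - 6)*(k - 2)*(k + 1)*(k + 6)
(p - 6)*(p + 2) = p^2 - 4*p - 12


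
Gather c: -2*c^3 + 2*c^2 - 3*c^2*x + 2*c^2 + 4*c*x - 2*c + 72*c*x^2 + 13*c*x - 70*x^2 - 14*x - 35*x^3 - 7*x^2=-2*c^3 + c^2*(4 - 3*x) + c*(72*x^2 + 17*x - 2) - 35*x^3 - 77*x^2 - 14*x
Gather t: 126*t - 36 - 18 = 126*t - 54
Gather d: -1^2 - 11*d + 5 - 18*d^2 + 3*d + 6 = -18*d^2 - 8*d + 10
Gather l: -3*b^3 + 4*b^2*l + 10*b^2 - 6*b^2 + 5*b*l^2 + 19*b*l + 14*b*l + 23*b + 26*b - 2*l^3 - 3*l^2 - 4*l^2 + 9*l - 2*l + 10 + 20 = -3*b^3 + 4*b^2 + 49*b - 2*l^3 + l^2*(5*b - 7) + l*(4*b^2 + 33*b + 7) + 30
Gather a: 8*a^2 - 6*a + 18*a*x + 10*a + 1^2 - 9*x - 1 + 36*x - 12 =8*a^2 + a*(18*x + 4) + 27*x - 12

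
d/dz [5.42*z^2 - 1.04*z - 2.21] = 10.84*z - 1.04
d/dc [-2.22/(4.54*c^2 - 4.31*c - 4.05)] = (20.1576*c - 9.5682)/(-4.54*c^2 + 4.31*c + 4.05)^2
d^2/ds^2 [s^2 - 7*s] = 2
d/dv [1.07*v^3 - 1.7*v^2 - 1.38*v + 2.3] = 3.21*v^2 - 3.4*v - 1.38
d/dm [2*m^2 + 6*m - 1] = 4*m + 6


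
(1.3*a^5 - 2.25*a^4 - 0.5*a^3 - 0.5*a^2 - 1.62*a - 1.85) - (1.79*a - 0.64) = 1.3*a^5 - 2.25*a^4 - 0.5*a^3 - 0.5*a^2 - 3.41*a - 1.21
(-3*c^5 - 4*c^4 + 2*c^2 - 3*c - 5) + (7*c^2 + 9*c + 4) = -3*c^5 - 4*c^4 + 9*c^2 + 6*c - 1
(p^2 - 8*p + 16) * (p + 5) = p^3 - 3*p^2 - 24*p + 80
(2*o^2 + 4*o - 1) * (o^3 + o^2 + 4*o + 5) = 2*o^5 + 6*o^4 + 11*o^3 + 25*o^2 + 16*o - 5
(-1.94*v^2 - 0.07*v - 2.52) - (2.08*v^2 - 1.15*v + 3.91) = -4.02*v^2 + 1.08*v - 6.43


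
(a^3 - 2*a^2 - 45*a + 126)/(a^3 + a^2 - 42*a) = (a - 3)/a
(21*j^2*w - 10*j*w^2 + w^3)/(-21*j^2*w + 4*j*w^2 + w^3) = (-7*j + w)/(7*j + w)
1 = 1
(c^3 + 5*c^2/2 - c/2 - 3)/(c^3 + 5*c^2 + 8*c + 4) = (2*c^2 + c - 3)/(2*(c^2 + 3*c + 2))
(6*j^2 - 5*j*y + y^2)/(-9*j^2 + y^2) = (-2*j + y)/(3*j + y)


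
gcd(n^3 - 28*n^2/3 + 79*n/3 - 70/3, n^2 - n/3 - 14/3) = n - 7/3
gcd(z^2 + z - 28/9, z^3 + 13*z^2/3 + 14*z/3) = z + 7/3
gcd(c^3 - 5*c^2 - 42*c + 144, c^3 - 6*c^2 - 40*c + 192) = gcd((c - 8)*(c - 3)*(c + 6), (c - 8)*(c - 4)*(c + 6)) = c^2 - 2*c - 48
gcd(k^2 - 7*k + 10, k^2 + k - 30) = k - 5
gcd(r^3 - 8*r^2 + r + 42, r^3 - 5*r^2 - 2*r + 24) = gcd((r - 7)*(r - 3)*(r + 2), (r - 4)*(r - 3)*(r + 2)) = r^2 - r - 6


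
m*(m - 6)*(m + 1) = m^3 - 5*m^2 - 6*m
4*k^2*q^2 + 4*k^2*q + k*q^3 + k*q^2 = q*(4*k + q)*(k*q + k)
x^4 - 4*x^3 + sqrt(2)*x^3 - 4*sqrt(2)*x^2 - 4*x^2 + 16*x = x*(x - 4)*(x - sqrt(2))*(x + 2*sqrt(2))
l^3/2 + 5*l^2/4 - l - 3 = (l/2 + 1)*(l - 3/2)*(l + 2)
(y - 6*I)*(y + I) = y^2 - 5*I*y + 6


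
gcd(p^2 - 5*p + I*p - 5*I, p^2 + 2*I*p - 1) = p + I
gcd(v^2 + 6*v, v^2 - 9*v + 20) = 1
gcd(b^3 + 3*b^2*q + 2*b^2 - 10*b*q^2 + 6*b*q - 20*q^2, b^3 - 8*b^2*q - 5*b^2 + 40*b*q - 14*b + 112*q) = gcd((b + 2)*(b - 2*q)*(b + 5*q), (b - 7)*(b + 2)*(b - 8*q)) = b + 2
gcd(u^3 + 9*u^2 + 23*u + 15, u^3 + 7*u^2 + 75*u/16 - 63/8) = 1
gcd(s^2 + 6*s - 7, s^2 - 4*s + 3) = s - 1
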